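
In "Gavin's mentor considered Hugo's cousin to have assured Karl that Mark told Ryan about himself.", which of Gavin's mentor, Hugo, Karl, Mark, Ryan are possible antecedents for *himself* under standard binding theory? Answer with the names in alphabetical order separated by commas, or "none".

*himself* is a reflexive; Principle A requires it to be bound within its binding domain — the clause headed by 'told'.
— Gavin's mentor: subject of the matrix clause; c-commands the reflexive but lies outside its binding domain — cannot bind it (Principle A).
— Hugo: possessor inside the subject DP of the clause headed by 'assured'; does not c-command the reflexive — cannot bind it (Principle A).
— Karl: object of the clause headed by 'assured'; c-commands the reflexive but lies outside its binding domain — cannot bind it (Principle A).
— Mark: subject of the clause headed by 'told'; c-commands the reflexive within its binding domain — allowed (Principle A).
— Ryan: object of the clause headed by 'told'; c-commands the reflexive within its binding domain — allowed (Principle A).

Mark, Ryan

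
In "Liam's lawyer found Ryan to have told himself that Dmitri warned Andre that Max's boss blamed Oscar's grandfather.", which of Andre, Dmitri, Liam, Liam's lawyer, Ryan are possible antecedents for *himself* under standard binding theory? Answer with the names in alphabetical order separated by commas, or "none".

*himself* is a reflexive; Principle A requires it to be bound within its binding domain — the clause headed by 'told'.
— Andre: object of the clause headed by 'warned'; does not c-command the reflexive — cannot bind it (Principle A).
— Dmitri: subject of the clause headed by 'warned'; does not c-command the reflexive — cannot bind it (Principle A).
— Liam: possessor inside the subject DP of the matrix clause; does not c-command the reflexive — cannot bind it (Principle A).
— Liam's lawyer: subject of the matrix clause; c-commands the reflexive but lies outside its binding domain — cannot bind it (Principle A).
— Ryan: subject of the clause headed by 'told'; c-commands the reflexive within its binding domain — allowed (Principle A).

Ryan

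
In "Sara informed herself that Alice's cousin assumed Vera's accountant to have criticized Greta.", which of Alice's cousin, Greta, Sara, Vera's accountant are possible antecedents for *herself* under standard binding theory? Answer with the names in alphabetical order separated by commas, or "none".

*herself* is a reflexive; Principle A requires it to be bound within its binding domain — the matrix clause.
— Alice's cousin: subject of the clause headed by 'assumed'; does not c-command the reflexive — cannot bind it (Principle A).
— Greta: object of the clause headed by 'criticized'; does not c-command the reflexive — cannot bind it (Principle A).
— Sara: subject of the matrix clause; c-commands the reflexive within its binding domain — allowed (Principle A).
— Vera's accountant: subject of the clause headed by 'criticized'; does not c-command the reflexive — cannot bind it (Principle A).

Sara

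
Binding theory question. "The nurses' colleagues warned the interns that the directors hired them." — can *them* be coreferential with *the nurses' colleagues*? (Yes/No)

*them* is a pronoun; Principle B requires it to be free in its binding domain — the clause headed by 'hired'.
— the nurses' colleagues: subject of the matrix clause; c-commands the pronoun but lies outside its binding domain — allowed.

Yes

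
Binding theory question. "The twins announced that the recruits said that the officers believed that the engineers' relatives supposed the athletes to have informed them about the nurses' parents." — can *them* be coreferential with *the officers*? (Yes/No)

Yes

*them* is a pronoun; Principle B requires it to be free in its binding domain — the clause headed by 'informed'.
— the officers: subject of the clause headed by 'believed'; c-commands the pronoun but lies outside its binding domain — allowed.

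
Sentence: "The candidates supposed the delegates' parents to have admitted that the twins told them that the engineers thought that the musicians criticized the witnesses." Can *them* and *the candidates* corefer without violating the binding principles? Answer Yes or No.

Yes

*the candidates* is an R-expression; Principle C requires it to be free (not bound by any c-commanding expression).
— them: object of the clause headed by 'told'; the pronoun does not c-command the R-expression — coreference allowed.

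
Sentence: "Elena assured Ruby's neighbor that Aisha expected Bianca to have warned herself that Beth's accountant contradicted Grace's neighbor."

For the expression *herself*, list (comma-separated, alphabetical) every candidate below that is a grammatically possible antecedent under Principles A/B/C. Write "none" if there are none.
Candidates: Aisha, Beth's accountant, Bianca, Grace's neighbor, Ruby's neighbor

*herself* is a reflexive; Principle A requires it to be bound within its binding domain — the clause headed by 'warned'.
— Aisha: subject of the clause headed by 'expected'; c-commands the reflexive but lies outside its binding domain — cannot bind it (Principle A).
— Beth's accountant: subject of the clause headed by 'contradicted'; does not c-command the reflexive — cannot bind it (Principle A).
— Bianca: subject of the clause headed by 'warned'; c-commands the reflexive within its binding domain — allowed (Principle A).
— Grace's neighbor: object of the clause headed by 'contradicted'; does not c-command the reflexive — cannot bind it (Principle A).
— Ruby's neighbor: object of the matrix clause; c-commands the reflexive but lies outside its binding domain — cannot bind it (Principle A).

Bianca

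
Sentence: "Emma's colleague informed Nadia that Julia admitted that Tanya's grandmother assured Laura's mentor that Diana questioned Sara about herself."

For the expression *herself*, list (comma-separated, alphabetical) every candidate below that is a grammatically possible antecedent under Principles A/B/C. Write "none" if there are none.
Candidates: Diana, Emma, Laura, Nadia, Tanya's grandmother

Diana

*herself* is a reflexive; Principle A requires it to be bound within its binding domain — the clause headed by 'questioned'.
— Diana: subject of the clause headed by 'questioned'; c-commands the reflexive within its binding domain — allowed (Principle A).
— Emma: possessor inside the subject DP of the matrix clause; does not c-command the reflexive — cannot bind it (Principle A).
— Laura: possessor inside the object DP of the clause headed by 'assured'; does not c-command the reflexive — cannot bind it (Principle A).
— Nadia: object of the matrix clause; c-commands the reflexive but lies outside its binding domain — cannot bind it (Principle A).
— Tanya's grandmother: subject of the clause headed by 'assured'; c-commands the reflexive but lies outside its binding domain — cannot bind it (Principle A).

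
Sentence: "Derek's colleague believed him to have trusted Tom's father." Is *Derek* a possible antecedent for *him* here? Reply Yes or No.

*him* is a pronoun; Principle B requires it to be free in its binding domain — the matrix clause.
— Derek: possessor inside the subject DP of the matrix clause; does not c-command the pronoun — Principle B does not apply; allowed.

Yes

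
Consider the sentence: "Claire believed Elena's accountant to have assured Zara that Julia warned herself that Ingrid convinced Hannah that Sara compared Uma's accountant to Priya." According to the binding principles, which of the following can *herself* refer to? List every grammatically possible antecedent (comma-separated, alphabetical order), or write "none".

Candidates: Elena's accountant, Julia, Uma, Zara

Julia

*herself* is a reflexive; Principle A requires it to be bound within its binding domain — the clause headed by 'warned'.
— Elena's accountant: subject of the clause headed by 'assured'; c-commands the reflexive but lies outside its binding domain — cannot bind it (Principle A).
— Julia: subject of the clause headed by 'warned'; c-commands the reflexive within its binding domain — allowed (Principle A).
— Uma: possessor inside the object DP of the clause headed by 'compared'; does not c-command the reflexive — cannot bind it (Principle A).
— Zara: object of the clause headed by 'assured'; c-commands the reflexive but lies outside its binding domain — cannot bind it (Principle A).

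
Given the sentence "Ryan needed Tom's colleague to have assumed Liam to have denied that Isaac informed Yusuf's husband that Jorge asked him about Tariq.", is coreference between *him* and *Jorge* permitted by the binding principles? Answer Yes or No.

*him* is a pronoun; Principle B requires it to be free in its binding domain — the clause headed by 'asked'.
— Jorge: subject of the clause headed by 'asked'; c-commands the pronoun within its binding domain — blocked (Principle B).

No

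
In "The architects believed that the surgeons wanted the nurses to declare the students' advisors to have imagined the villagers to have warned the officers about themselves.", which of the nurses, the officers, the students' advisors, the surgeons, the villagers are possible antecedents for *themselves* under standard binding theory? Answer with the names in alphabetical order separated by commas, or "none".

the officers, the villagers

*themselves* is a reflexive; Principle A requires it to be bound within its binding domain — the clause headed by 'warned'.
— the nurses: subject of the clause headed by 'declare'; c-commands the reflexive but lies outside its binding domain — cannot bind it (Principle A).
— the officers: object of the clause headed by 'warned'; c-commands the reflexive within its binding domain — allowed (Principle A).
— the students' advisors: subject of the clause headed by 'imagined'; c-commands the reflexive but lies outside its binding domain — cannot bind it (Principle A).
— the surgeons: subject of the clause headed by 'wanted'; c-commands the reflexive but lies outside its binding domain — cannot bind it (Principle A).
— the villagers: subject of the clause headed by 'warned'; c-commands the reflexive within its binding domain — allowed (Principle A).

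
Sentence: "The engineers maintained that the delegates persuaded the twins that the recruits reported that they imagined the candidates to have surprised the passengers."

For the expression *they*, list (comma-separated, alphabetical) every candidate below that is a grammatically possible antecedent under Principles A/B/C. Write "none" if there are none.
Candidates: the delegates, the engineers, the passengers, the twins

the delegates, the engineers, the twins

*they* is a pronoun; Principle B requires it to be free in its binding domain — the clause headed by 'imagined'.
— the delegates: subject of the clause headed by 'persuaded'; c-commands the pronoun but lies outside its binding domain — allowed.
— the engineers: subject of the matrix clause; c-commands the pronoun but lies outside its binding domain — allowed.
— the passengers: object of the clause headed by 'surprised'; is c-commanded by the pronoun; coreference would bind this R-expression — blocked (Principle C).
— the twins: object of the clause headed by 'persuaded'; c-commands the pronoun but lies outside its binding domain — allowed.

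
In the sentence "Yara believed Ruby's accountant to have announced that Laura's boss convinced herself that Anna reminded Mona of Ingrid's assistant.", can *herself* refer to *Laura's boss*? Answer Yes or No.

Yes

*herself* is a reflexive; Principle A requires it to be bound within its binding domain — the clause headed by 'convinced'.
— Laura's boss: subject of the clause headed by 'convinced'; c-commands the reflexive within its binding domain — allowed (Principle A).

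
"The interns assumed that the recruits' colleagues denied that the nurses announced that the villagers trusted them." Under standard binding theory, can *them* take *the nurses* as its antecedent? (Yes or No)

*them* is a pronoun; Principle B requires it to be free in its binding domain — the clause headed by 'trusted'.
— the nurses: subject of the clause headed by 'announced'; c-commands the pronoun but lies outside its binding domain — allowed.

Yes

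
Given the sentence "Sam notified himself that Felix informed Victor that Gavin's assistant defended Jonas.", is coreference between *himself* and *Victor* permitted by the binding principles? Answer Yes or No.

No

*himself* is a reflexive; Principle A requires it to be bound within its binding domain — the matrix clause.
— Victor: object of the clause headed by 'informed'; does not c-command the reflexive — cannot bind it (Principle A).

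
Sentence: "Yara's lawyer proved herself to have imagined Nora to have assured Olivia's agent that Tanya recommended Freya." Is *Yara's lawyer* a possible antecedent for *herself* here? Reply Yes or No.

*herself* is a reflexive; Principle A requires it to be bound within its binding domain — the matrix clause.
— Yara's lawyer: subject of the matrix clause; c-commands the reflexive within its binding domain — allowed (Principle A).

Yes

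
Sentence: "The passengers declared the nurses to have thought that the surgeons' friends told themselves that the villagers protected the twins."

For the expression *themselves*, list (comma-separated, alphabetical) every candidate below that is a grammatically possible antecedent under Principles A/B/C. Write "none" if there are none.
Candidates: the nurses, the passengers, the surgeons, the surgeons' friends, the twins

the surgeons' friends

*themselves* is a reflexive; Principle A requires it to be bound within its binding domain — the clause headed by 'told'.
— the nurses: subject of the clause headed by 'thought'; c-commands the reflexive but lies outside its binding domain — cannot bind it (Principle A).
— the passengers: subject of the matrix clause; c-commands the reflexive but lies outside its binding domain — cannot bind it (Principle A).
— the surgeons: possessor inside the subject DP of the clause headed by 'told'; does not c-command the reflexive — cannot bind it (Principle A).
— the surgeons' friends: subject of the clause headed by 'told'; c-commands the reflexive within its binding domain — allowed (Principle A).
— the twins: object of the clause headed by 'protected'; does not c-command the reflexive — cannot bind it (Principle A).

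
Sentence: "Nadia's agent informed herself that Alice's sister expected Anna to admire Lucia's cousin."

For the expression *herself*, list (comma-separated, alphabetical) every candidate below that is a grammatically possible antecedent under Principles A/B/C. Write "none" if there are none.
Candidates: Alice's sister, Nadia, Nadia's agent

*herself* is a reflexive; Principle A requires it to be bound within its binding domain — the matrix clause.
— Alice's sister: subject of the clause headed by 'expected'; does not c-command the reflexive — cannot bind it (Principle A).
— Nadia: possessor inside the subject DP of the matrix clause; does not c-command the reflexive — cannot bind it (Principle A).
— Nadia's agent: subject of the matrix clause; c-commands the reflexive within its binding domain — allowed (Principle A).

Nadia's agent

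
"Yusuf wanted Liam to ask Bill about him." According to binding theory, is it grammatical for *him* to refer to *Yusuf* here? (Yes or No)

Yes

*Yusuf* is an R-expression; Principle C requires it to be free (not bound by any c-commanding expression).
— him: second object of the clause headed by 'ask'; the pronoun does not c-command the R-expression — coreference allowed.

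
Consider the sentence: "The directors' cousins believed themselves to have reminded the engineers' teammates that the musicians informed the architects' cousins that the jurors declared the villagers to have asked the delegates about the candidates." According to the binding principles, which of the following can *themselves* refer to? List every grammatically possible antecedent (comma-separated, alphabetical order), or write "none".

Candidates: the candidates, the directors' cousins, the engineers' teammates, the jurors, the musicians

*themselves* is a reflexive; Principle A requires it to be bound within its binding domain — the matrix clause.
— the candidates: second object of the clause headed by 'asked'; does not c-command the reflexive — cannot bind it (Principle A).
— the directors' cousins: subject of the matrix clause; c-commands the reflexive within its binding domain — allowed (Principle A).
— the engineers' teammates: object of the clause headed by 'reminded'; does not c-command the reflexive — cannot bind it (Principle A).
— the jurors: subject of the clause headed by 'declared'; does not c-command the reflexive — cannot bind it (Principle A).
— the musicians: subject of the clause headed by 'informed'; does not c-command the reflexive — cannot bind it (Principle A).

the directors' cousins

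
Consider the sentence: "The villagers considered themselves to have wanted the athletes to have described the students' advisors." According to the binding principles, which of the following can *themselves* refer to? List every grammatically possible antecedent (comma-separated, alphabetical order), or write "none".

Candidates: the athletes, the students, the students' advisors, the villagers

the villagers

*themselves* is a reflexive; Principle A requires it to be bound within its binding domain — the matrix clause.
— the athletes: subject of the clause headed by 'described'; does not c-command the reflexive — cannot bind it (Principle A).
— the students: possessor inside the object DP of the clause headed by 'described'; does not c-command the reflexive — cannot bind it (Principle A).
— the students' advisors: object of the clause headed by 'described'; does not c-command the reflexive — cannot bind it (Principle A).
— the villagers: subject of the matrix clause; c-commands the reflexive within its binding domain — allowed (Principle A).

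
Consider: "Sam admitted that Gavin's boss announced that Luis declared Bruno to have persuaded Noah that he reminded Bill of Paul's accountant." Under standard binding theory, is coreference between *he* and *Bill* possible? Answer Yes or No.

*Bill* is an R-expression; Principle C requires it to be free (not bound by any c-commanding expression).
— he: subject of the clause headed by 'reminded'; the pronoun c-commands the R-expression — coreference blocked (Principle C).

No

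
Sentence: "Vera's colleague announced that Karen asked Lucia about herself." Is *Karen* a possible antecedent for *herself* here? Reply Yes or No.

Yes

*herself* is a reflexive; Principle A requires it to be bound within its binding domain — the clause headed by 'asked'.
— Karen: subject of the clause headed by 'asked'; c-commands the reflexive within its binding domain — allowed (Principle A).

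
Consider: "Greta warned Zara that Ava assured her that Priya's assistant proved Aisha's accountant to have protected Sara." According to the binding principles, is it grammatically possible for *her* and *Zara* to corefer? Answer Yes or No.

Yes

*her* is a pronoun; Principle B requires it to be free in its binding domain — the clause headed by 'assured'.
— Zara: object of the matrix clause; c-commands the pronoun but lies outside its binding domain — allowed.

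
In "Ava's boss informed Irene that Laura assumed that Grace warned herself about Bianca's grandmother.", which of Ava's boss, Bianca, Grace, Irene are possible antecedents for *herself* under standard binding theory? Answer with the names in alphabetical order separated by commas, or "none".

Grace

*herself* is a reflexive; Principle A requires it to be bound within its binding domain — the clause headed by 'warned'.
— Ava's boss: subject of the matrix clause; c-commands the reflexive but lies outside its binding domain — cannot bind it (Principle A).
— Bianca: possessor inside the second object DP of the clause headed by 'warned'; does not c-command the reflexive — cannot bind it (Principle A).
— Grace: subject of the clause headed by 'warned'; c-commands the reflexive within its binding domain — allowed (Principle A).
— Irene: object of the matrix clause; c-commands the reflexive but lies outside its binding domain — cannot bind it (Principle A).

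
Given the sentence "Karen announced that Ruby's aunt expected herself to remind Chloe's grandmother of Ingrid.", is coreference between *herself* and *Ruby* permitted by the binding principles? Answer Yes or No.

*herself* is a reflexive; Principle A requires it to be bound within its binding domain — the clause headed by 'expected'.
— Ruby: possessor inside the subject DP of the clause headed by 'expected'; does not c-command the reflexive — cannot bind it (Principle A).

No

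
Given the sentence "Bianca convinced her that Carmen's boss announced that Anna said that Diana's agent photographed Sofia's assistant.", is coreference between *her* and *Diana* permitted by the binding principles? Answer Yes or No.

No

*her* is a pronoun; Principle B requires it to be free in its binding domain — the matrix clause.
— Diana: possessor inside the subject DP of the clause headed by 'photographed'; is c-commanded by the pronoun; coreference would bind this R-expression — blocked (Principle C).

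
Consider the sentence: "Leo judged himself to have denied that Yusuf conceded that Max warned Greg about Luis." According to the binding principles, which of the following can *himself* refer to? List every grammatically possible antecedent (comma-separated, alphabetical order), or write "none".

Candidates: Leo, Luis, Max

*himself* is a reflexive; Principle A requires it to be bound within its binding domain — the matrix clause.
— Leo: subject of the matrix clause; c-commands the reflexive within its binding domain — allowed (Principle A).
— Luis: second object of the clause headed by 'warned'; does not c-command the reflexive — cannot bind it (Principle A).
— Max: subject of the clause headed by 'warned'; does not c-command the reflexive — cannot bind it (Principle A).

Leo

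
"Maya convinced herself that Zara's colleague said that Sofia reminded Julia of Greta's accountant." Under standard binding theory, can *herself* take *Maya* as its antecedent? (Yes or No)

*herself* is a reflexive; Principle A requires it to be bound within its binding domain — the matrix clause.
— Maya: subject of the matrix clause; c-commands the reflexive within its binding domain — allowed (Principle A).

Yes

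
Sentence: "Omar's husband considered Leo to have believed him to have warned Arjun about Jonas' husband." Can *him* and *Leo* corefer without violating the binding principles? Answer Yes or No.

*Leo* is an R-expression; Principle C requires it to be free (not bound by any c-commanding expression).
— him: subject of the clause headed by 'warned'; the R-expression locally c-commands the pronoun — coreference blocked (Principle B on the pronoun).

No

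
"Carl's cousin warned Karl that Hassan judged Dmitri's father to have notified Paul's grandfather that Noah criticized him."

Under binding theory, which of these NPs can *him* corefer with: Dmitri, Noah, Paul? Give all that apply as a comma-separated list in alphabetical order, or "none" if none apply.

Dmitri, Paul

*him* is a pronoun; Principle B requires it to be free in its binding domain — the clause headed by 'criticized'.
— Dmitri: possessor inside the subject DP of the clause headed by 'notified'; does not c-command the pronoun — Principle B does not apply; allowed.
— Noah: subject of the clause headed by 'criticized'; c-commands the pronoun within its binding domain — blocked (Principle B).
— Paul: possessor inside the object DP of the clause headed by 'notified'; does not c-command the pronoun — Principle B does not apply; allowed.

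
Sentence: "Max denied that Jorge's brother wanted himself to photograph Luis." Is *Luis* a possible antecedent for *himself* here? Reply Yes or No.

No

*himself* is a reflexive; Principle A requires it to be bound within its binding domain — the clause headed by 'wanted'.
— Luis: object of the clause headed by 'photograph'; does not c-command the reflexive — cannot bind it (Principle A).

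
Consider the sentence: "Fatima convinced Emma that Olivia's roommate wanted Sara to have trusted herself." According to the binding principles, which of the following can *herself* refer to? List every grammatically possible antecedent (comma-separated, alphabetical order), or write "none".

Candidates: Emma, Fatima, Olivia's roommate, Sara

*herself* is a reflexive; Principle A requires it to be bound within its binding domain — the clause headed by 'trusted'.
— Emma: object of the matrix clause; c-commands the reflexive but lies outside its binding domain — cannot bind it (Principle A).
— Fatima: subject of the matrix clause; c-commands the reflexive but lies outside its binding domain — cannot bind it (Principle A).
— Olivia's roommate: subject of the clause headed by 'wanted'; c-commands the reflexive but lies outside its binding domain — cannot bind it (Principle A).
— Sara: subject of the clause headed by 'trusted'; c-commands the reflexive within its binding domain — allowed (Principle A).

Sara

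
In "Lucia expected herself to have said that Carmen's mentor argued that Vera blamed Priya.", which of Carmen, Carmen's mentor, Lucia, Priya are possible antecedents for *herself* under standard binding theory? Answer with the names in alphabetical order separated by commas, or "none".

*herself* is a reflexive; Principle A requires it to be bound within its binding domain — the matrix clause.
— Carmen: possessor inside the subject DP of the clause headed by 'argued'; does not c-command the reflexive — cannot bind it (Principle A).
— Carmen's mentor: subject of the clause headed by 'argued'; does not c-command the reflexive — cannot bind it (Principle A).
— Lucia: subject of the matrix clause; c-commands the reflexive within its binding domain — allowed (Principle A).
— Priya: object of the clause headed by 'blamed'; does not c-command the reflexive — cannot bind it (Principle A).

Lucia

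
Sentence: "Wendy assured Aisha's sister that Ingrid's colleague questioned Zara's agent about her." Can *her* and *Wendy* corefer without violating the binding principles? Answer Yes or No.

*Wendy* is an R-expression; Principle C requires it to be free (not bound by any c-commanding expression).
— her: second object of the clause headed by 'questioned'; the pronoun does not c-command the R-expression — coreference allowed.

Yes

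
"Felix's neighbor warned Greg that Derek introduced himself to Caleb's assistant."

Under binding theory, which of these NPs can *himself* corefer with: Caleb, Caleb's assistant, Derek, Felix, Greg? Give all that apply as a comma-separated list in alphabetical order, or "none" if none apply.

Derek

*himself* is a reflexive; Principle A requires it to be bound within its binding domain — the clause headed by 'introduced'.
— Caleb: possessor inside the second object DP of the clause headed by 'introduced'; does not c-command the reflexive — cannot bind it (Principle A).
— Caleb's assistant: second object of the clause headed by 'introduced'; does not c-command the reflexive — cannot bind it (Principle A).
— Derek: subject of the clause headed by 'introduced'; c-commands the reflexive within its binding domain — allowed (Principle A).
— Felix: possessor inside the subject DP of the matrix clause; does not c-command the reflexive — cannot bind it (Principle A).
— Greg: object of the matrix clause; c-commands the reflexive but lies outside its binding domain — cannot bind it (Principle A).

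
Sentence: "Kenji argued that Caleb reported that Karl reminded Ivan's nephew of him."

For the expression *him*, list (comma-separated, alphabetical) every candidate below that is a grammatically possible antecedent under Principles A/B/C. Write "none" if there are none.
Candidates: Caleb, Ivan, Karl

*him* is a pronoun; Principle B requires it to be free in its binding domain — the clause headed by 'reminded'.
— Caleb: subject of the clause headed by 'reported'; c-commands the pronoun but lies outside its binding domain — allowed.
— Ivan: possessor inside the object DP of the clause headed by 'reminded'; does not c-command the pronoun — Principle B does not apply; allowed.
— Karl: subject of the clause headed by 'reminded'; c-commands the pronoun within its binding domain — blocked (Principle B).

Caleb, Ivan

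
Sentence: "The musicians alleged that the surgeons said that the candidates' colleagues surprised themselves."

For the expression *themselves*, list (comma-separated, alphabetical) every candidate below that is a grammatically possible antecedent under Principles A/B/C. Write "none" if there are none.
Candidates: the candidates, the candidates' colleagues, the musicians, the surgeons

the candidates' colleagues

*themselves* is a reflexive; Principle A requires it to be bound within its binding domain — the clause headed by 'surprised'.
— the candidates: possessor inside the subject DP of the clause headed by 'surprised'; does not c-command the reflexive — cannot bind it (Principle A).
— the candidates' colleagues: subject of the clause headed by 'surprised'; c-commands the reflexive within its binding domain — allowed (Principle A).
— the musicians: subject of the matrix clause; c-commands the reflexive but lies outside its binding domain — cannot bind it (Principle A).
— the surgeons: subject of the clause headed by 'said'; c-commands the reflexive but lies outside its binding domain — cannot bind it (Principle A).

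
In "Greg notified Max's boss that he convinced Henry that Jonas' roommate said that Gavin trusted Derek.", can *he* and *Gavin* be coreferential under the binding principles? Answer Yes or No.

*Gavin* is an R-expression; Principle C requires it to be free (not bound by any c-commanding expression).
— he: subject of the clause headed by 'convinced'; the pronoun c-commands the R-expression — coreference blocked (Principle C).

No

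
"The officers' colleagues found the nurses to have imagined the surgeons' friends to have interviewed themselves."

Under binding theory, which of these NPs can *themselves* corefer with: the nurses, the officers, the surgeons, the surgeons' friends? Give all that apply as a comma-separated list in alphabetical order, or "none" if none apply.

the surgeons' friends

*themselves* is a reflexive; Principle A requires it to be bound within its binding domain — the clause headed by 'interviewed'.
— the nurses: subject of the clause headed by 'imagined'; c-commands the reflexive but lies outside its binding domain — cannot bind it (Principle A).
— the officers: possessor inside the subject DP of the matrix clause; does not c-command the reflexive — cannot bind it (Principle A).
— the surgeons: possessor inside the subject DP of the clause headed by 'interviewed'; does not c-command the reflexive — cannot bind it (Principle A).
— the surgeons' friends: subject of the clause headed by 'interviewed'; c-commands the reflexive within its binding domain — allowed (Principle A).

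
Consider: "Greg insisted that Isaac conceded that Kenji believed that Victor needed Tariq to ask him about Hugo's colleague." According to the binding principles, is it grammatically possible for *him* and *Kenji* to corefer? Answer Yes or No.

Yes

*him* is a pronoun; Principle B requires it to be free in its binding domain — the clause headed by 'ask'.
— Kenji: subject of the clause headed by 'believed'; c-commands the pronoun but lies outside its binding domain — allowed.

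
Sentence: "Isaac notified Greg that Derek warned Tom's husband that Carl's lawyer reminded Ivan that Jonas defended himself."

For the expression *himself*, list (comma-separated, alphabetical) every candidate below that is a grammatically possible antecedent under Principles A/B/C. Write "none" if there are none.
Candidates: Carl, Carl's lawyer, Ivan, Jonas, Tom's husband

*himself* is a reflexive; Principle A requires it to be bound within its binding domain — the clause headed by 'defended'.
— Carl: possessor inside the subject DP of the clause headed by 'reminded'; does not c-command the reflexive — cannot bind it (Principle A).
— Carl's lawyer: subject of the clause headed by 'reminded'; c-commands the reflexive but lies outside its binding domain — cannot bind it (Principle A).
— Ivan: object of the clause headed by 'reminded'; c-commands the reflexive but lies outside its binding domain — cannot bind it (Principle A).
— Jonas: subject of the clause headed by 'defended'; c-commands the reflexive within its binding domain — allowed (Principle A).
— Tom's husband: object of the clause headed by 'warned'; c-commands the reflexive but lies outside its binding domain — cannot bind it (Principle A).

Jonas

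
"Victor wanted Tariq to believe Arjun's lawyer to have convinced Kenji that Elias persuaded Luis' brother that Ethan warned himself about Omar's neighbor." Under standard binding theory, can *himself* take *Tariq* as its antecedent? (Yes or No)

No

*himself* is a reflexive; Principle A requires it to be bound within its binding domain — the clause headed by 'warned'.
— Tariq: subject of the clause headed by 'believe'; c-commands the reflexive but lies outside its binding domain — cannot bind it (Principle A).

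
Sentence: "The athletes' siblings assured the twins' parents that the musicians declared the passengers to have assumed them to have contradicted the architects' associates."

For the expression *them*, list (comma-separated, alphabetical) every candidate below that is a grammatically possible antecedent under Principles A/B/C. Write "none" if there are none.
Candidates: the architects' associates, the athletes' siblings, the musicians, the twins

*them* is a pronoun; Principle B requires it to be free in its binding domain — the clause headed by 'assumed'.
— the architects' associates: object of the clause headed by 'contradicted'; is c-commanded by the pronoun; coreference would bind this R-expression — blocked (Principle C).
— the athletes' siblings: subject of the matrix clause; c-commands the pronoun but lies outside its binding domain — allowed.
— the musicians: subject of the clause headed by 'declared'; c-commands the pronoun but lies outside its binding domain — allowed.
— the twins: possessor inside the object DP of the matrix clause; does not c-command the pronoun — Principle B does not apply; allowed.

the athletes' siblings, the musicians, the twins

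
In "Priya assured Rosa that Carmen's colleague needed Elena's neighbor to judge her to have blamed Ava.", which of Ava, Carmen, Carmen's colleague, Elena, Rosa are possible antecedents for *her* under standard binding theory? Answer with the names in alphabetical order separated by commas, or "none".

Carmen, Carmen's colleague, Elena, Rosa

*her* is a pronoun; Principle B requires it to be free in its binding domain — the clause headed by 'judge'.
— Ava: object of the clause headed by 'blamed'; is c-commanded by the pronoun; coreference would bind this R-expression — blocked (Principle C).
— Carmen: possessor inside the subject DP of the clause headed by 'needed'; does not c-command the pronoun — Principle B does not apply; allowed.
— Carmen's colleague: subject of the clause headed by 'needed'; c-commands the pronoun but lies outside its binding domain — allowed.
— Elena: possessor inside the subject DP of the clause headed by 'judge'; does not c-command the pronoun — Principle B does not apply; allowed.
— Rosa: object of the matrix clause; c-commands the pronoun but lies outside its binding domain — allowed.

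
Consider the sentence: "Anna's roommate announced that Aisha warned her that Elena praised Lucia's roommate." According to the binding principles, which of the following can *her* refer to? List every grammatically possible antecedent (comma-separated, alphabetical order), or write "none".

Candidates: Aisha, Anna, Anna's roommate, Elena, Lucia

Anna, Anna's roommate

*her* is a pronoun; Principle B requires it to be free in its binding domain — the clause headed by 'warned'.
— Aisha: subject of the clause headed by 'warned'; c-commands the pronoun within its binding domain — blocked (Principle B).
— Anna: possessor inside the subject DP of the matrix clause; does not c-command the pronoun — Principle B does not apply; allowed.
— Anna's roommate: subject of the matrix clause; c-commands the pronoun but lies outside its binding domain — allowed.
— Elena: subject of the clause headed by 'praised'; is c-commanded by the pronoun; coreference would bind this R-expression — blocked (Principle C).
— Lucia: possessor inside the object DP of the clause headed by 'praised'; is c-commanded by the pronoun; coreference would bind this R-expression — blocked (Principle C).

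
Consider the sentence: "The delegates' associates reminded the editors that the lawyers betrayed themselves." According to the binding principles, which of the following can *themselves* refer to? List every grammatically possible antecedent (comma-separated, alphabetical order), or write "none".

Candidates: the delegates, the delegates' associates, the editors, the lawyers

*themselves* is a reflexive; Principle A requires it to be bound within its binding domain — the clause headed by 'betrayed'.
— the delegates: possessor inside the subject DP of the matrix clause; does not c-command the reflexive — cannot bind it (Principle A).
— the delegates' associates: subject of the matrix clause; c-commands the reflexive but lies outside its binding domain — cannot bind it (Principle A).
— the editors: object of the matrix clause; c-commands the reflexive but lies outside its binding domain — cannot bind it (Principle A).
— the lawyers: subject of the clause headed by 'betrayed'; c-commands the reflexive within its binding domain — allowed (Principle A).

the lawyers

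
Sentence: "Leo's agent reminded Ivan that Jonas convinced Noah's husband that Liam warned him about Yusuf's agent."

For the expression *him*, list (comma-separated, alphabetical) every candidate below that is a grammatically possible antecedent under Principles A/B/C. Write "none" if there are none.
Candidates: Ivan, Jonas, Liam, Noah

*him* is a pronoun; Principle B requires it to be free in its binding domain — the clause headed by 'warned'.
— Ivan: object of the matrix clause; c-commands the pronoun but lies outside its binding domain — allowed.
— Jonas: subject of the clause headed by 'convinced'; c-commands the pronoun but lies outside its binding domain — allowed.
— Liam: subject of the clause headed by 'warned'; c-commands the pronoun within its binding domain — blocked (Principle B).
— Noah: possessor inside the object DP of the clause headed by 'convinced'; does not c-command the pronoun — Principle B does not apply; allowed.

Ivan, Jonas, Noah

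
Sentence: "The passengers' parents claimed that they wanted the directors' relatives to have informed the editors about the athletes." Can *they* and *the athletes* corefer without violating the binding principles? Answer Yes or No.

No

*the athletes* is an R-expression; Principle C requires it to be free (not bound by any c-commanding expression).
— they: subject of the clause headed by 'wanted'; the pronoun c-commands the R-expression — coreference blocked (Principle C).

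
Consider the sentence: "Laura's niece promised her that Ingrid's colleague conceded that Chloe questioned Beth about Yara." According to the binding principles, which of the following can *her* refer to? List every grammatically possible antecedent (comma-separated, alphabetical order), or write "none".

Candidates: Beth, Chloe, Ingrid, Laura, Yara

Laura

*her* is a pronoun; Principle B requires it to be free in its binding domain — the matrix clause.
— Beth: object of the clause headed by 'questioned'; is c-commanded by the pronoun; coreference would bind this R-expression — blocked (Principle C).
— Chloe: subject of the clause headed by 'questioned'; is c-commanded by the pronoun; coreference would bind this R-expression — blocked (Principle C).
— Ingrid: possessor inside the subject DP of the clause headed by 'conceded'; is c-commanded by the pronoun; coreference would bind this R-expression — blocked (Principle C).
— Laura: possessor inside the subject DP of the matrix clause; does not c-command the pronoun — Principle B does not apply; allowed.
— Yara: second object of the clause headed by 'questioned'; is c-commanded by the pronoun; coreference would bind this R-expression — blocked (Principle C).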